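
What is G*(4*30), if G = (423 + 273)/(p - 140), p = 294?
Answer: 41760/77 ≈ 542.34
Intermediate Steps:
G = 348/77 (G = (423 + 273)/(294 - 140) = 696/154 = 696*(1/154) = 348/77 ≈ 4.5195)
G*(4*30) = 348*(4*30)/77 = (348/77)*120 = 41760/77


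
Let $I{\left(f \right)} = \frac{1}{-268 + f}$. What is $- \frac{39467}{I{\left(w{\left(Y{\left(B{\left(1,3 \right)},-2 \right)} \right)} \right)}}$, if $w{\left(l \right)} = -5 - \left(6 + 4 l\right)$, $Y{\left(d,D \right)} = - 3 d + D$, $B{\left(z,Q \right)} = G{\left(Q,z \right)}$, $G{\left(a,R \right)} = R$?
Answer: $10221953$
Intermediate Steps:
$B{\left(z,Q \right)} = z$
$Y{\left(d,D \right)} = D - 3 d$
$w{\left(l \right)} = -11 - 4 l$ ($w{\left(l \right)} = -5 - \left(6 + 4 l\right) = -11 - 4 l$)
$- \frac{39467}{I{\left(w{\left(Y{\left(B{\left(1,3 \right)},-2 \right)} \right)} \right)}} = - \frac{39467}{\frac{1}{-268 - \left(11 + 4 \left(-2 - 3\right)\right)}} = - \frac{39467}{\frac{1}{-268 - -9}} = - \frac{39467}{\frac{1}{-268 + \left(-11 + 20\right)}} = - \frac{39467}{\frac{1}{-268 + 9}} = - \frac{39467}{\frac{1}{-259}} = - \frac{39467}{- \frac{1}{259}} = \left(-39467\right) \left(-259\right) = 10221953$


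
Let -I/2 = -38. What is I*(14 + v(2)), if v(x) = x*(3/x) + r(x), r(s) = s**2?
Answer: 1596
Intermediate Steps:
I = 76 (I = -2*(-38) = 76)
v(x) = 3 + x**2 (v(x) = x*(3/x) + x**2 = 3 + x**2)
I*(14 + v(2)) = 76*(14 + (3 + 2**2)) = 76*(14 + (3 + 4)) = 76*(14 + 7) = 76*21 = 1596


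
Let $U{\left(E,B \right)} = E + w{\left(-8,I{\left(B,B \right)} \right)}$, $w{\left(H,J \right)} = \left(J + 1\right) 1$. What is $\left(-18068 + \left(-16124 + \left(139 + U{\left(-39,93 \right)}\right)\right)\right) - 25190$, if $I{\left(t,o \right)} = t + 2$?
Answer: $-59186$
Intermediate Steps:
$I{\left(t,o \right)} = 2 + t$
$w{\left(H,J \right)} = 1 + J$ ($w{\left(H,J \right)} = \left(1 + J\right) 1 = 1 + J$)
$U{\left(E,B \right)} = 3 + B + E$ ($U{\left(E,B \right)} = E + \left(1 + \left(2 + B\right)\right) = E + \left(3 + B\right) = 3 + B + E$)
$\left(-18068 + \left(-16124 + \left(139 + U{\left(-39,93 \right)}\right)\right)\right) - 25190 = \left(-18068 + \left(-16124 + \left(139 + \left(3 + 93 - 39\right)\right)\right)\right) - 25190 = \left(-18068 + \left(-16124 + \left(139 + 57\right)\right)\right) - 25190 = \left(-18068 + \left(-16124 + 196\right)\right) - 25190 = \left(-18068 - 15928\right) - 25190 = -33996 - 25190 = -59186$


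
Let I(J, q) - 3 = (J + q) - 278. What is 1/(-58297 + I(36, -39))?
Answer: -1/58575 ≈ -1.7072e-5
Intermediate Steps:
I(J, q) = -275 + J + q (I(J, q) = 3 + ((J + q) - 278) = 3 + (-278 + J + q) = -275 + J + q)
1/(-58297 + I(36, -39)) = 1/(-58297 + (-275 + 36 - 39)) = 1/(-58297 - 278) = 1/(-58575) = -1/58575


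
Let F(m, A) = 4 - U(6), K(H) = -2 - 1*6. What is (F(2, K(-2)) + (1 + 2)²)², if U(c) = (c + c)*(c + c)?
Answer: 17161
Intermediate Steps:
K(H) = -8 (K(H) = -2 - 6 = -8)
U(c) = 4*c² (U(c) = (2*c)*(2*c) = 4*c²)
F(m, A) = -140 (F(m, A) = 4 - 4*6² = 4 - 4*36 = 4 - 1*144 = 4 - 144 = -140)
(F(2, K(-2)) + (1 + 2)²)² = (-140 + (1 + 2)²)² = (-140 + 3²)² = (-140 + 9)² = (-131)² = 17161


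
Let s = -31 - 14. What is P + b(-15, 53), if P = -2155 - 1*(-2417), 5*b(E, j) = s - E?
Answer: 256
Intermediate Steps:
s = -45
b(E, j) = -9 - E/5 (b(E, j) = (-45 - E)/5 = -9 - E/5)
P = 262 (P = -2155 + 2417 = 262)
P + b(-15, 53) = 262 + (-9 - ⅕*(-15)) = 262 + (-9 + 3) = 262 - 6 = 256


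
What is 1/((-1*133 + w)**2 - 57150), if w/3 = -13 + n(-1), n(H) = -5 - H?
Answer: -1/23294 ≈ -4.2929e-5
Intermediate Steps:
w = -51 (w = 3*(-13 + (-5 - 1*(-1))) = 3*(-13 + (-5 + 1)) = 3*(-13 - 4) = 3*(-17) = -51)
1/((-1*133 + w)**2 - 57150) = 1/((-1*133 - 51)**2 - 57150) = 1/((-133 - 51)**2 - 57150) = 1/((-184)**2 - 57150) = 1/(33856 - 57150) = 1/(-23294) = -1/23294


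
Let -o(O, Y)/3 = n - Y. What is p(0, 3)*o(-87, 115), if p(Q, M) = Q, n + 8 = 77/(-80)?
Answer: 0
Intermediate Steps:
n = -717/80 (n = -8 + 77/(-80) = -8 + 77*(-1/80) = -8 - 77/80 = -717/80 ≈ -8.9625)
o(O, Y) = 2151/80 + 3*Y (o(O, Y) = -3*(-717/80 - Y) = 2151/80 + 3*Y)
p(0, 3)*o(-87, 115) = 0*(2151/80 + 3*115) = 0*(2151/80 + 345) = 0*(29751/80) = 0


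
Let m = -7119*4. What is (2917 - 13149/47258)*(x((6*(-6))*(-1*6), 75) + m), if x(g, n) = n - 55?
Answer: -1961165281636/23629 ≈ -8.2998e+7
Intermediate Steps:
x(g, n) = -55 + n
m = -28476
(2917 - 13149/47258)*(x((6*(-6))*(-1*6), 75) + m) = (2917 - 13149/47258)*((-55 + 75) - 28476) = (2917 - 13149*1/47258)*(20 - 28476) = (2917 - 13149/47258)*(-28456) = (137838437/47258)*(-28456) = -1961165281636/23629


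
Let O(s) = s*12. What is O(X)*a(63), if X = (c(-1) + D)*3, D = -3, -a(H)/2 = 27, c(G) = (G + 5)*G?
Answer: 13608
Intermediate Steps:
c(G) = G*(5 + G) (c(G) = (5 + G)*G = G*(5 + G))
a(H) = -54 (a(H) = -2*27 = -54)
X = -21 (X = (-(5 - 1) - 3)*3 = (-1*4 - 3)*3 = (-4 - 3)*3 = -7*3 = -21)
O(s) = 12*s
O(X)*a(63) = (12*(-21))*(-54) = -252*(-54) = 13608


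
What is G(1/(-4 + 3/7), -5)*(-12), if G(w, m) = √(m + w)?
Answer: -24*I*√33/5 ≈ -27.574*I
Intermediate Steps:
G(1/(-4 + 3/7), -5)*(-12) = √(-5 + 1/(-4 + 3/7))*(-12) = √(-5 + 1/(-25/7))*(-12) = √(-5 - 7/25)*(-12) = √(-132/25)*(-12) = (2*I*√33/5)*(-12) = -24*I*√33/5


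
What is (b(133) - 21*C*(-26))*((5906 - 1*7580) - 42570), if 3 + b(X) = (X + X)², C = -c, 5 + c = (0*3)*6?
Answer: -3251181852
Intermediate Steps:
c = -5 (c = -5 + (0*3)*6 = -5 + 0*6 = -5 + 0 = -5)
C = 5 (C = -1*(-5) = 5)
b(X) = -3 + 4*X² (b(X) = -3 + (X + X)² = -3 + (2*X)² = -3 + 4*X²)
(b(133) - 21*C*(-26))*((5906 - 1*7580) - 42570) = ((-3 + 4*133²) - 21*5*(-26))*((5906 - 1*7580) - 42570) = ((-3 + 4*17689) - 105*(-26))*((5906 - 7580) - 42570) = ((-3 + 70756) + 2730)*(-1674 - 42570) = (70753 + 2730)*(-44244) = 73483*(-44244) = -3251181852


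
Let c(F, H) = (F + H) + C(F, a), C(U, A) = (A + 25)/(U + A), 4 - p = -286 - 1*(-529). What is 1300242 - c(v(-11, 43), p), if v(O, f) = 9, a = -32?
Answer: 29910849/23 ≈ 1.3005e+6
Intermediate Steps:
p = -239 (p = 4 - (-286 - 1*(-529)) = 4 - (-286 + 529) = 4 - 1*243 = 4 - 243 = -239)
C(U, A) = (25 + A)/(A + U)
c(F, H) = F + H - 7/(-32 + F) (c(F, H) = (F + H) + (25 - 32)/(-32 + F) = (F + H) - 7/(-32 + F) = F + H - 7/(-32 + F))
1300242 - c(v(-11, 43), p) = 1300242 - (-7 + (-32 + 9)*(9 - 239))/(-32 + 9) = 1300242 - (-7 - 23*(-230))/(-23) = 1300242 - (-1)*(-7 + 5290)/23 = 1300242 - (-1)*5283/23 = 1300242 - 1*(-5283/23) = 1300242 + 5283/23 = 29910849/23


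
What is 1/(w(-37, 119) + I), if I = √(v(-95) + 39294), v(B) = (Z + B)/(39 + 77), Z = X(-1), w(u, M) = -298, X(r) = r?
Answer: -4321/717907 - √33045558/1435814 ≈ -0.010023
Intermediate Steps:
Z = -1
v(B) = -1/116 + B/116 (v(B) = (-1 + B)/(39 + 77) = (-1 + B)/116 = (-1 + B)*(1/116) = -1/116 + B/116)
I = √33045558/29 (I = √((-1/116 + (1/116)*(-95)) + 39294) = √((-1/116 - 95/116) + 39294) = √(-24/29 + 39294) = √(1139502/29) = √33045558/29 ≈ 198.23)
1/(w(-37, 119) + I) = 1/(-298 + √33045558/29)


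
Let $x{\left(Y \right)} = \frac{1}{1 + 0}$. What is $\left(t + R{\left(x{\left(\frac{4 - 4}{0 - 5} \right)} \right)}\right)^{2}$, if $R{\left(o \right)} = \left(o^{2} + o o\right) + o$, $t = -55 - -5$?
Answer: $2209$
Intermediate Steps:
$x{\left(Y \right)} = 1$ ($x{\left(Y \right)} = 1^{-1} = 1$)
$t = -50$ ($t = -55 + 5 = -50$)
$R{\left(o \right)} = o + 2 o^{2}$ ($R{\left(o \right)} = \left(o^{2} + o^{2}\right) + o = 2 o^{2} + o = o + 2 o^{2}$)
$\left(t + R{\left(x{\left(\frac{4 - 4}{0 - 5} \right)} \right)}\right)^{2} = \left(-50 + 1 \left(1 + 2 \cdot 1\right)\right)^{2} = \left(-50 + 1 \left(1 + 2\right)\right)^{2} = \left(-50 + 1 \cdot 3\right)^{2} = \left(-50 + 3\right)^{2} = \left(-47\right)^{2} = 2209$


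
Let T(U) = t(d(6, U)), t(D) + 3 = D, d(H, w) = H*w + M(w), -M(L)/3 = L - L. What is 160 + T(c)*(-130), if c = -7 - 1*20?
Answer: 21610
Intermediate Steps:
M(L) = 0 (M(L) = -3*(L - L) = -3*0 = 0)
d(H, w) = H*w (d(H, w) = H*w + 0 = H*w)
c = -27 (c = -7 - 20 = -27)
t(D) = -3 + D
T(U) = -3 + 6*U
160 + T(c)*(-130) = 160 + (-3 + 6*(-27))*(-130) = 160 + (-3 - 162)*(-130) = 160 - 165*(-130) = 160 + 21450 = 21610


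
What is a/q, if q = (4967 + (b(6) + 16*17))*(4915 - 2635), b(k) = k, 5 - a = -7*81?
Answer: 143/2989650 ≈ 4.7832e-5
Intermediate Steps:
a = 572 (a = 5 - (-7)*81 = 5 - 1*(-567) = 5 + 567 = 572)
q = 11958600 (q = (4967 + (6 + 16*17))*(4915 - 2635) = (4967 + (6 + 272))*2280 = (4967 + 278)*2280 = 5245*2280 = 11958600)
a/q = 572/11958600 = 572*(1/11958600) = 143/2989650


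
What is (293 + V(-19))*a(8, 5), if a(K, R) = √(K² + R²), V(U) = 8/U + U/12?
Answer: 66347*√89/228 ≈ 2745.2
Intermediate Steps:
V(U) = 8/U + U/12 (V(U) = 8/U + U*(1/12) = 8/U + U/12)
(293 + V(-19))*a(8, 5) = (293 + (8/(-19) + (1/12)*(-19)))*√(8² + 5²) = (293 + (8*(-1/19) - 19/12))*√(64 + 25) = (293 + (-8/19 - 19/12))*√89 = (293 - 457/228)*√89 = 66347*√89/228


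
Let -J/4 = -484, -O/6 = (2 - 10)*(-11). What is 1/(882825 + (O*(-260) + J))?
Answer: 1/1022041 ≈ 9.7843e-7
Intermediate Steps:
O = -528 (O = -6*(2 - 10)*(-11) = -(-48)*(-11) = -6*88 = -528)
J = 1936 (J = -4*(-484) = 1936)
1/(882825 + (O*(-260) + J)) = 1/(882825 + (-528*(-260) + 1936)) = 1/(882825 + (137280 + 1936)) = 1/(882825 + 139216) = 1/1022041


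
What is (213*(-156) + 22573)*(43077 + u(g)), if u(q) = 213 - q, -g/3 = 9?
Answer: -461542635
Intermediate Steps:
g = -27 (g = -3*9 = -27)
(213*(-156) + 22573)*(43077 + u(g)) = (213*(-156) + 22573)*(43077 + (213 - 1*(-27))) = (-33228 + 22573)*(43077 + (213 + 27)) = -10655*(43077 + 240) = -10655*43317 = -461542635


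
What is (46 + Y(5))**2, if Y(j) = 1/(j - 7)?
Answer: 8281/4 ≈ 2070.3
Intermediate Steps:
Y(j) = 1/(-7 + j)
(46 + Y(5))**2 = (46 + 1/(-7 + 5))**2 = (46 + 1/(-2))**2 = (46 - 1/2)**2 = (91/2)**2 = 8281/4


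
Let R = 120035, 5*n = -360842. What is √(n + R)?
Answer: √1196665/5 ≈ 218.78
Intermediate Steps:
n = -360842/5 (n = (⅕)*(-360842) = -360842/5 ≈ -72168.)
√(n + R) = √(-360842/5 + 120035) = √(239333/5) = √1196665/5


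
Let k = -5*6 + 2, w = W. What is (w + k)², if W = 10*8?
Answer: 2704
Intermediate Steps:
W = 80
w = 80
k = -28 (k = -30 + 2 = -28)
(w + k)² = (80 - 28)² = 52² = 2704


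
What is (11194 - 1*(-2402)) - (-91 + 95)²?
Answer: 13580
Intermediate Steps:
(11194 - 1*(-2402)) - (-91 + 95)² = (11194 + 2402) - 1*4² = 13596 - 1*16 = 13596 - 16 = 13580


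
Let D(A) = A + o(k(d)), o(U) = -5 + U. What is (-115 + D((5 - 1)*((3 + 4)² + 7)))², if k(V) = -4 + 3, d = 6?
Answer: 10609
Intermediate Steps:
k(V) = -1
D(A) = -6 + A (D(A) = A + (-5 - 1) = A - 6 = -6 + A)
(-115 + D((5 - 1)*((3 + 4)² + 7)))² = (-115 + (-6 + (5 - 1)*((3 + 4)² + 7)))² = (-115 + (-6 + 4*(7² + 7)))² = (-115 + (-6 + 4*(49 + 7)))² = (-115 + (-6 + 4*56))² = (-115 + (-6 + 224))² = (-115 + 218)² = 103² = 10609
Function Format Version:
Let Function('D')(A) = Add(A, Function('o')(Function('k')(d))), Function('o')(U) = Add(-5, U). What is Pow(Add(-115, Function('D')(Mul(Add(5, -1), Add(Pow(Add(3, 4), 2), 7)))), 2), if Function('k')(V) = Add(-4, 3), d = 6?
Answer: 10609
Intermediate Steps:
Function('k')(V) = -1
Function('D')(A) = Add(-6, A) (Function('D')(A) = Add(A, Add(-5, -1)) = Add(A, -6) = Add(-6, A))
Pow(Add(-115, Function('D')(Mul(Add(5, -1), Add(Pow(Add(3, 4), 2), 7)))), 2) = Pow(Add(-115, Add(-6, Mul(Add(5, -1), Add(Pow(Add(3, 4), 2), 7)))), 2) = Pow(Add(-115, Add(-6, Mul(4, Add(Pow(7, 2), 7)))), 2) = Pow(Add(-115, Add(-6, Mul(4, Add(49, 7)))), 2) = Pow(Add(-115, Add(-6, Mul(4, 56))), 2) = Pow(Add(-115, Add(-6, 224)), 2) = Pow(Add(-115, 218), 2) = Pow(103, 2) = 10609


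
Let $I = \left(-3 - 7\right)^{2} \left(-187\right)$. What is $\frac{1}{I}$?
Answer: $- \frac{1}{18700} \approx -5.3476 \cdot 10^{-5}$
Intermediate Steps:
$I = -18700$ ($I = \left(-10\right)^{2} \left(-187\right) = 100 \left(-187\right) = -18700$)
$\frac{1}{I} = \frac{1}{-18700} = - \frac{1}{18700}$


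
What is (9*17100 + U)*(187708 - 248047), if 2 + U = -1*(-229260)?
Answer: -23119370562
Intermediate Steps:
U = 229258 (U = -2 - 1*(-229260) = -2 + 229260 = 229258)
(9*17100 + U)*(187708 - 248047) = (9*17100 + 229258)*(187708 - 248047) = (153900 + 229258)*(-60339) = 383158*(-60339) = -23119370562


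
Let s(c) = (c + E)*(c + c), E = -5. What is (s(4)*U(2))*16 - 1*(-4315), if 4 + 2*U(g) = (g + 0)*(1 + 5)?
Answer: 3803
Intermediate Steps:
U(g) = -2 + 3*g (U(g) = -2 + ((g + 0)*(1 + 5))/2 = -2 + (g*6)/2 = -2 + (6*g)/2 = -2 + 3*g)
s(c) = 2*c*(-5 + c) (s(c) = (c - 5)*(c + c) = (-5 + c)*(2*c) = 2*c*(-5 + c))
(s(4)*U(2))*16 - 1*(-4315) = ((2*4*(-5 + 4))*(-2 + 3*2))*16 - 1*(-4315) = ((2*4*(-1))*(-2 + 6))*16 + 4315 = -8*4*16 + 4315 = -32*16 + 4315 = -512 + 4315 = 3803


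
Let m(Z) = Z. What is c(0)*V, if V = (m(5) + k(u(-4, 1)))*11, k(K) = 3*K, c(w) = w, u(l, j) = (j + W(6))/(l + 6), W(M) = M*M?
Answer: 0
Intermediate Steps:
W(M) = M²
u(l, j) = (36 + j)/(6 + l) (u(l, j) = (j + 6²)/(l + 6) = (j + 36)/(6 + l) = (36 + j)/(6 + l))
V = 1331/2 (V = (5 + 3*((36 + 1)/(6 - 4)))*11 = (5 + 3*(37/2))*11 = (5 + 111/2)*11 = (121/2)*11 = 1331/2 ≈ 665.50)
c(0)*V = 0*(1331/2) = 0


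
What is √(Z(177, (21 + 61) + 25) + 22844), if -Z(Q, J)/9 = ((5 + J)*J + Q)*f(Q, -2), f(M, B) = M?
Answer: I*√19349629 ≈ 4398.8*I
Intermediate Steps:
Z(Q, J) = -9*Q*(Q + J*(5 + J)) (Z(Q, J) = -9*((5 + J)*J + Q)*Q = -9*(J*(5 + J) + Q)*Q = -9*(Q + J*(5 + J))*Q = -9*Q*(Q + J*(5 + J)))
√(Z(177, (21 + 61) + 25) + 22844) = √(-9*177*(177 + ((21 + 61) + 25)² + 5*((21 + 61) + 25)) + 22844) = √(-9*177*(177 + (82 + 25)² + 5*(82 + 25)) + 22844) = √(-9*177*(177 + 107² + 5*107) + 22844) = √(-9*177*(177 + 11449 + 535) + 22844) = √(-9*177*12161 + 22844) = √(-19372473 + 22844) = √(-19349629) = I*√19349629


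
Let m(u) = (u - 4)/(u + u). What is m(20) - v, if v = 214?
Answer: -1068/5 ≈ -213.60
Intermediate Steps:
m(u) = (-4 + u)/(2*u) (m(u) = (-4 + u)/((2*u)) = (-4 + u)*(1/(2*u)) = (-4 + u)/(2*u))
m(20) - v = (½)*(-4 + 20)/20 - 1*214 = (½)*(1/20)*16 - 214 = ⅖ - 214 = -1068/5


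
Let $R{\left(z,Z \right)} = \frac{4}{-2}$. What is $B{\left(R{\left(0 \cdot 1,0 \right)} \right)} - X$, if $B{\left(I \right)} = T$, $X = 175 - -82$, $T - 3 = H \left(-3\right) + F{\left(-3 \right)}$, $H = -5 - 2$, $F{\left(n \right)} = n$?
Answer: $-236$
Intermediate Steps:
$H = -7$
$T = 21$ ($T = 3 - -18 = 3 + \left(21 - 3\right) = 3 + 18 = 21$)
$R{\left(z,Z \right)} = -2$ ($R{\left(z,Z \right)} = 4 \left(- \frac{1}{2}\right) = -2$)
$X = 257$ ($X = 175 + 82 = 257$)
$B{\left(I \right)} = 21$
$B{\left(R{\left(0 \cdot 1,0 \right)} \right)} - X = 21 - 257 = -236$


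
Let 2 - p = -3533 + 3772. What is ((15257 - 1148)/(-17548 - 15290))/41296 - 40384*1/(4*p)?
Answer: 4563653542925/107130165792 ≈ 42.599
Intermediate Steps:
p = -237 (p = 2 - (-3533 + 3772) = 2 - 1*239 = 2 - 239 = -237)
((15257 - 1148)/(-17548 - 15290))/41296 - 40384*1/(4*p) = ((15257 - 1148)/(-17548 - 15290))/41296 - 40384/((-237*4)) = (14109/(-32838))*(1/41296) - 40384/(-948) = (14109*(-1/32838))*(1/41296) - 40384*(-1/948) = -4703/10946*1/41296 + 10096/237 = -4703/452026016 + 10096/237 = 4563653542925/107130165792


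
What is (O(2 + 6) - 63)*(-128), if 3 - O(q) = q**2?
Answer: 15872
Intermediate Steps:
O(q) = 3 - q**2
(O(2 + 6) - 63)*(-128) = ((3 - (2 + 6)**2) - 63)*(-128) = ((3 - 1*8**2) - 63)*(-128) = ((3 - 1*64) - 63)*(-128) = ((3 - 64) - 63)*(-128) = (-61 - 63)*(-128) = -124*(-128) = 15872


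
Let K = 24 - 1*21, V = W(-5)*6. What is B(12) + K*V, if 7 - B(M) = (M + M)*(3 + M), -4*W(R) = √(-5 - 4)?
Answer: -353 - 27*I/2 ≈ -353.0 - 13.5*I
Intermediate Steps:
W(R) = -3*I/4 (W(R) = -√(-5 - 4)/4 = -3*I/4)
B(M) = 7 - 2*M*(3 + M) (B(M) = 7 - (M + M)*(3 + M) = 7 - 2*M*(3 + M))
V = -9*I/2 (V = -3*I/4*6 = -9*I/2 ≈ -4.5*I)
K = 3 (K = 24 - 21 = 3)
B(12) + K*V = (7 - 6*12 - 2*12²) + 3*(-9*I/2) = (7 - 72 - 2*144) - 27*I/2 = (7 - 72 - 288) - 27*I/2 = -353 - 27*I/2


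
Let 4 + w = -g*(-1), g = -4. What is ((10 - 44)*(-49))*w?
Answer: -13328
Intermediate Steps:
w = -8 (w = -4 - 1*(-4)*(-1) = -4 + 4*(-1) = -4 - 4 = -8)
((10 - 44)*(-49))*w = ((10 - 44)*(-49))*(-8) = -34*(-49)*(-8) = 1666*(-8) = -13328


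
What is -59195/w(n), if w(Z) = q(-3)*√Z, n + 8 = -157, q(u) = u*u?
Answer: 11839*I*√165/297 ≈ 512.04*I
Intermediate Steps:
q(u) = u²
n = -165 (n = -8 - 157 = -165)
w(Z) = 9*√Z (w(Z) = (-3)²*√Z = 9*√Z)
-59195/w(n) = -59195*(-I*√165/1485) = -(-11839)*I*√165/297 = 11839*I*√165/297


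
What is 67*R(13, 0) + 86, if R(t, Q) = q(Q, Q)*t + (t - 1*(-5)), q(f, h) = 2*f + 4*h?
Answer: 1292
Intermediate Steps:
R(t, Q) = 5 + t + 6*Q*t (R(t, Q) = (2*Q + 4*Q)*t + (t - 1*(-5)) = (6*Q)*t + (t + 5) = 6*Q*t + (5 + t) = 5 + t + 6*Q*t)
67*R(13, 0) + 86 = 67*(5 + 13 + 6*0*13) + 86 = 67*(5 + 13 + 0) + 86 = 67*18 + 86 = 1206 + 86 = 1292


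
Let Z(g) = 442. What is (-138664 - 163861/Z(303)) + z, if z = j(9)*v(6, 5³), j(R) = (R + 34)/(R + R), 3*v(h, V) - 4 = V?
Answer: -276335756/1989 ≈ -1.3893e+5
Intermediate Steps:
v(h, V) = 4/3 + V/3
j(R) = (34 + R)/(2*R) (j(R) = (34 + R)/((2*R)) = (34 + R)*(1/(2*R)) = (34 + R)/(2*R))
z = 1849/18 (z = ((½)*(34 + 9)/9)*(4/3 + (⅓)*5³) = ((½)*(⅑)*43)*(4/3 + (⅓)*125) = 43*(4/3 + 125/3)/18 = (43/18)*43 = 1849/18 ≈ 102.72)
(-138664 - 163861/Z(303)) + z = (-138664 - 163861/442) + 1849/18 = -61453349/442 + 1849/18 = -276335756/1989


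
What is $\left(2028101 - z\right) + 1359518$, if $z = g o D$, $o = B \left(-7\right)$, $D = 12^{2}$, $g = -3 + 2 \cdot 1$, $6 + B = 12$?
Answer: $3381571$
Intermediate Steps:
$B = 6$ ($B = -6 + 12 = 6$)
$g = -1$ ($g = -3 + 2 = -1$)
$D = 144$
$o = -42$ ($o = 6 \left(-7\right) = -42$)
$z = 6048$ ($z = \left(-1\right) \left(-42\right) 144 = 42 \cdot 144 = 6048$)
$\left(2028101 - z\right) + 1359518 = \left(2028101 - 6048\right) + 1359518 = 2022053 + 1359518 = 3381571$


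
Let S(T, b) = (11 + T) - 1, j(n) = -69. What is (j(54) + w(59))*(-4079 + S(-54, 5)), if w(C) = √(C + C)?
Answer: 284487 - 4123*√118 ≈ 2.3970e+5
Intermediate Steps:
S(T, b) = 10 + T
w(C) = √2*√C (w(C) = √(2*C) = √2*√C)
(j(54) + w(59))*(-4079 + S(-54, 5)) = (-69 + √2*√59)*(-4079 + (10 - 54)) = (-69 + √118)*(-4079 - 44) = (-69 + √118)*(-4123) = 284487 - 4123*√118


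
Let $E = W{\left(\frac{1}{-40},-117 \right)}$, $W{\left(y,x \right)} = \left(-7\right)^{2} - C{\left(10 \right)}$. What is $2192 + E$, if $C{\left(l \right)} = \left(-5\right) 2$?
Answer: $2251$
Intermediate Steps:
$C{\left(l \right)} = -10$
$W{\left(y,x \right)} = 59$ ($W{\left(y,x \right)} = \left(-7\right)^{2} - -10 = 49 + 10 = 59$)
$E = 59$
$2192 + E = 2192 + 59 = 2251$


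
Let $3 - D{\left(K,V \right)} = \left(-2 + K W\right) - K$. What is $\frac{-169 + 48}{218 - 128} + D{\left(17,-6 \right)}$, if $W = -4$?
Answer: $\frac{7979}{90} \approx 88.656$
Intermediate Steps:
$D{\left(K,V \right)} = 5 + 5 K$ ($D{\left(K,V \right)} = 3 - \left(\left(-2 + K \left(-4\right)\right) - K\right) = 3 - \left(\left(-2 - 4 K\right) - K\right) = 3 - \left(-2 - 5 K\right) = 3 + \left(2 + 5 K\right) = 5 + 5 K$)
$\frac{-169 + 48}{218 - 128} + D{\left(17,-6 \right)} = \frac{-169 + 48}{218 - 128} + \left(5 + 5 \cdot 17\right) = - \frac{121}{90} + \left(5 + 85\right) = \left(-121\right) \frac{1}{90} + 90 = - \frac{121}{90} + 90 = \frac{7979}{90}$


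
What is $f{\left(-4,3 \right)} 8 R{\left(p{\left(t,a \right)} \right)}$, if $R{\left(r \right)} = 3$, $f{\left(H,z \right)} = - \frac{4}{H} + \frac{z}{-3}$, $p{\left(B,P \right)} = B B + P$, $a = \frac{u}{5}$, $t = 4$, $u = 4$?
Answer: $0$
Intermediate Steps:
$a = \frac{4}{5} \approx 0.8$
$p{\left(B,P \right)} = P + B^{2}$ ($p{\left(B,P \right)} = B^{2} + P = P + B^{2}$)
$f{\left(H,z \right)} = - \frac{4}{H} - \frac{z}{3}$ ($f{\left(H,z \right)} = - \frac{4}{H} + z \left(- \frac{1}{3}\right) = - \frac{4}{H} - \frac{z}{3}$)
$f{\left(-4,3 \right)} 8 R{\left(p{\left(t,a \right)} \right)} = \left(- \frac{4}{-4} - 1\right) 8 \cdot 3 = \left(\left(-4\right) \left(- \frac{1}{4}\right) - 1\right) 8 \cdot 3 = \left(1 - 1\right) 8 \cdot 3 = 0 \cdot 8 \cdot 3 = 0 \cdot 3 = 0$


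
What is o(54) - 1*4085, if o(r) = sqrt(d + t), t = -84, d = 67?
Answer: -4085 + I*sqrt(17) ≈ -4085.0 + 4.1231*I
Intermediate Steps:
o(r) = I*sqrt(17) (o(r) = sqrt(67 - 84) = sqrt(-17) = I*sqrt(17))
o(54) - 1*4085 = I*sqrt(17) - 1*4085 = I*sqrt(17) - 4085 = -4085 + I*sqrt(17)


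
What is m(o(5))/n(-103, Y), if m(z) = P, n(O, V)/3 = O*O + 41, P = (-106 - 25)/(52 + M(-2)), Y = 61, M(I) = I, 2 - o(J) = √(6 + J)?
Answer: -131/1597500 ≈ -8.2003e-5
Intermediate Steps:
o(J) = 2 - √(6 + J)
P = -131/50 (P = (-106 - 25)/(52 - 2) = -131/50 ≈ -2.6200)
n(O, V) = 123 + 3*O² (n(O, V) = 3*(O*O + 41) = 3*(O² + 41) = 3*(41 + O²) = 123 + 3*O²)
m(z) = -131/50
m(o(5))/n(-103, Y) = -131/(50*(123 + 3*(-103)²)) = -131/(50*(123 + 3*10609)) = -131/(50*(123 + 31827)) = -131/50/31950 = -131/50*1/31950 = -131/1597500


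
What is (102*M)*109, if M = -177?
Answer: -1967886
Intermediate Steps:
(102*M)*109 = (102*(-177))*109 = -18054*109 = -1967886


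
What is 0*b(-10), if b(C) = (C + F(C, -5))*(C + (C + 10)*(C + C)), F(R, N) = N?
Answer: 0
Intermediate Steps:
b(C) = (-5 + C)*(C + 2*C*(10 + C)) (b(C) = (C - 5)*(C + (C + 10)*(C + C)) = (-5 + C)*(C + (10 + C)*(2*C)) = (-5 + C)*(C + 2*C*(10 + C)))
0*b(-10) = 0*(-10*(-105 + 2*(-10)**2 + 11*(-10))) = 0*(-10*(-105 + 2*100 - 110)) = 0*(-10*(-105 + 200 - 110)) = 0*(-10*(-15)) = 0*150 = 0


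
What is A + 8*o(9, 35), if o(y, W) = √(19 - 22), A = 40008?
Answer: 40008 + 8*I*√3 ≈ 40008.0 + 13.856*I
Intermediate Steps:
o(y, W) = I*√3 (o(y, W) = √(-3) = I*√3)
A + 8*o(9, 35) = 40008 + 8*(I*√3) = 40008 + 8*I*√3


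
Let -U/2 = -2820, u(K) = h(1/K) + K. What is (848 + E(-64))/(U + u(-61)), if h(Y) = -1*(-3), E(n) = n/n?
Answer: 849/5582 ≈ 0.15210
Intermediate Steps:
E(n) = 1
h(Y) = 3
u(K) = 3 + K
U = 5640 (U = -2*(-2820) = 5640)
(848 + E(-64))/(U + u(-61)) = (848 + 1)/(5640 + (3 - 61)) = 849/(5640 - 58) = 849/5582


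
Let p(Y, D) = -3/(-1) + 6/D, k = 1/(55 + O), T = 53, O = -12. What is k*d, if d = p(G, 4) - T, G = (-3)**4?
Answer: -97/86 ≈ -1.1279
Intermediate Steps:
k = 1/43 (k = 1/(55 - 12) = 1/43 ≈ 0.023256)
G = 81
p(Y, D) = 3 + 6/D (p(Y, D) = -3*(-1) + 6/D = 3 + 6/D)
d = -97/2 (d = (3 + 6/4) - 1*53 = (3 + 6*(1/4)) - 53 = (3 + 3/2) - 53 = 9/2 - 53 = -97/2 ≈ -48.500)
k*d = (1/43)*(-97/2) = -97/86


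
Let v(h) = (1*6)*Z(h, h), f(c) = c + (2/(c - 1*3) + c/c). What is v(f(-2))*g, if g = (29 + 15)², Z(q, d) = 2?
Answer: 23232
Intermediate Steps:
f(c) = 1 + c + 2/(-3 + c) (f(c) = c + (2/(c - 3) + 1) = c + (2/(-3 + c) + 1) = c + (1 + 2/(-3 + c)) = 1 + c + 2/(-3 + c))
v(h) = 12 (v(h) = (1*6)*2 = 6*2 = 12)
g = 1936 (g = 44² = 1936)
v(f(-2))*g = 12*1936 = 23232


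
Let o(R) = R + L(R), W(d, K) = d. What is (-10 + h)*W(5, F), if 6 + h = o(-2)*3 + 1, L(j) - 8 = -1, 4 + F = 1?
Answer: 0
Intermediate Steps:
F = -3 (F = -4 + 1 = -3)
L(j) = 7 (L(j) = 8 - 1 = 7)
o(R) = 7 + R (o(R) = R + 7 = 7 + R)
h = 10 (h = -6 + ((7 - 2)*3 + 1) = -6 + (5*3 + 1) = -6 + (15 + 1) = -6 + 16 = 10)
(-10 + h)*W(5, F) = (-10 + 10)*5 = 0*5 = 0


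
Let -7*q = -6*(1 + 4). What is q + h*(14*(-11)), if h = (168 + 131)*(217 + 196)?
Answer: -133118956/7 ≈ -1.9017e+7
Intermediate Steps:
h = 123487 (h = 299*413 = 123487)
q = 30/7 (q = -(-6)*(1 + 4)/7 = -(-6)*5/7 = -1/7*(-30) = 30/7 ≈ 4.2857)
q + h*(14*(-11)) = 30/7 + 123487*(14*(-11)) = 30/7 + 123487*(-154) = 30/7 - 19016998 = -133118956/7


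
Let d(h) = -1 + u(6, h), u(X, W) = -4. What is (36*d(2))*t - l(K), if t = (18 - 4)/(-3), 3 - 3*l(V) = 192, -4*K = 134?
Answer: 903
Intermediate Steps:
d(h) = -5 (d(h) = -1 - 4 = -5)
K = -67/2 (K = -¼*134 = -67/2 ≈ -33.500)
l(V) = -63 (l(V) = 1 - ⅓*192 = 1 - 64 = -63)
t = -14/3 (t = 14*(-⅓) = -14/3 ≈ -4.6667)
(36*d(2))*t - l(K) = (36*(-5))*(-14/3) - 1*(-63) = -180*(-14/3) + 63 = 840 + 63 = 903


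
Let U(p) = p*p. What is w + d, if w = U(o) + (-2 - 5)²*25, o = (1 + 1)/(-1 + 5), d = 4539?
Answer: 23057/4 ≈ 5764.3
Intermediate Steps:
o = ½ (o = 2/4 = 2*(¼) = ½ ≈ 0.50000)
U(p) = p²
w = 4901/4 (w = (½)² + (-2 - 5)²*25 = ¼ + (-7)²*25 = ¼ + 49*25 = ¼ + 1225 = 4901/4 ≈ 1225.3)
w + d = 4901/4 + 4539 = 23057/4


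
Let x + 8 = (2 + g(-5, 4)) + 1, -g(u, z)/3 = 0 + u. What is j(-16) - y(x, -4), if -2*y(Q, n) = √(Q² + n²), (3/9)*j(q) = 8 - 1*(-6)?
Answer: 42 + √29 ≈ 47.385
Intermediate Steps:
g(u, z) = -3*u (g(u, z) = -3*(0 + u) = -3*u)
j(q) = 42 (j(q) = 3*(8 - 1*(-6)) = 3*(8 + 6) = 3*14 = 42)
x = 10 (x = -8 + ((2 - 3*(-5)) + 1) = -8 + ((2 + 15) + 1) = -8 + (17 + 1) = -8 + 18 = 10)
y(Q, n) = -√(Q² + n²)/2
j(-16) - y(x, -4) = 42 - (-1)*√(10² + (-4)²)/2 = 42 - (-1)*√(100 + 16)/2 = 42 - (-1)*√116/2 = 42 - (-1)*2*√29/2 = 42 - (-1)*√29 = 42 + √29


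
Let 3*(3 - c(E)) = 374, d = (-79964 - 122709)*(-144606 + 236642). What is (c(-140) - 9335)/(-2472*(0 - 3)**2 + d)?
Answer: 14185/27979851714 ≈ 5.0697e-7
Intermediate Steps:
d = -18653212228 (d = -202673*92036 = -18653212228)
c(E) = -365/3 (c(E) = 3 - 1/3*374 = 3 - 374/3 = -365/3)
(c(-140) - 9335)/(-2472*(0 - 3)**2 + d) = (-365/3 - 9335)/(-2472*(0 - 3)**2 - 18653212228) = -28370/(3*(-2472*(-3)**2 - 18653212228)) = -28370/(3*(-2472*9 - 18653212228)) = -28370/(3*(-22248 - 18653212228)) = -28370/3/(-18653234476) = -28370/3*(-1/18653234476) = 14185/27979851714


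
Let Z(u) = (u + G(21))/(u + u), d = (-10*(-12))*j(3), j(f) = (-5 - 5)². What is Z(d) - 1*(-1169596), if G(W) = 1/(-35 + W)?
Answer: 392984423999/336000 ≈ 1.1696e+6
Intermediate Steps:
j(f) = 100 (j(f) = (-10)² = 100)
d = 12000 (d = -10*(-12)*100 = 120*100 = 12000)
Z(u) = (-1/14 + u)/(2*u) (Z(u) = (u + 1/(-35 + 21))/(u + u) = (u + 1/(-14))/((2*u)) = (u - 1/14)*(1/(2*u)) = (-1/14 + u)*(1/(2*u)) = (-1/14 + u)/(2*u))
Z(d) - 1*(-1169596) = (1/28)*(-1 + 14*12000)/12000 - 1*(-1169596) = (1/28)*(1/12000)*(-1 + 168000) + 1169596 = (1/28)*(1/12000)*167999 + 1169596 = 167999/336000 + 1169596 = 392984423999/336000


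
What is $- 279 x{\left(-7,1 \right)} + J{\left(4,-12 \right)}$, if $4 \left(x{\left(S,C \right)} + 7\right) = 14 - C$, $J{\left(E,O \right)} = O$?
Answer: $\frac{4137}{4} \approx 1034.3$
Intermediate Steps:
$x{\left(S,C \right)} = - \frac{7}{2} - \frac{C}{4}$ ($x{\left(S,C \right)} = -7 + \frac{14 - C}{4} = -7 - \left(- \frac{7}{2} + \frac{C}{4}\right) = - \frac{7}{2} - \frac{C}{4}$)
$- 279 x{\left(-7,1 \right)} + J{\left(4,-12 \right)} = - 279 \left(- \frac{7}{2} - \frac{1}{4}\right) - 12 = \left(-279\right) \left(- \frac{15}{4}\right) - 12 = \frac{4185}{4} - 12 = \frac{4137}{4}$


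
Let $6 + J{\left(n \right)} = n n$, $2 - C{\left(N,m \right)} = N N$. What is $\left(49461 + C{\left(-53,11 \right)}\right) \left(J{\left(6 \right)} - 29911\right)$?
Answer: $-1394068174$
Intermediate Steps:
$C{\left(N,m \right)} = 2 - N^{2}$ ($C{\left(N,m \right)} = 2 - N N = 2 - N^{2}$)
$J{\left(n \right)} = -6 + n^{2}$ ($J{\left(n \right)} = -6 + n n = -6 + n^{2}$)
$\left(49461 + C{\left(-53,11 \right)}\right) \left(J{\left(6 \right)} - 29911\right) = \left(49461 + \left(2 - \left(-53\right)^{2}\right)\right) \left(\left(-6 + 6^{2}\right) - 29911\right) = \left(49461 + \left(2 - 2809\right)\right) \left(\left(-6 + 36\right) - 29911\right) = \left(49461 + \left(2 - 2809\right)\right) \left(30 - 29911\right) = \left(49461 - 2807\right) \left(-29881\right) = 46654 \left(-29881\right) = -1394068174$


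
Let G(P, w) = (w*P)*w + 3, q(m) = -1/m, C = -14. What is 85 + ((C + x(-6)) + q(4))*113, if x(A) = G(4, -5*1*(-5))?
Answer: 1125255/4 ≈ 2.8131e+5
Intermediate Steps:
G(P, w) = 3 + P*w² (G(P, w) = (P*w)*w + 3 = P*w² + 3 = 3 + P*w²)
x(A) = 2503 (x(A) = 3 + 4*(-5*1*(-5))² = 3 + 4*(-5*(-5))² = 3 + 4*25² = 3 + 4*625 = 3 + 2500 = 2503)
85 + ((C + x(-6)) + q(4))*113 = 85 + ((-14 + 2503) - 1/4)*113 = 85 + (2489 - 1*¼)*113 = 85 + (2489 - ¼)*113 = 85 + (9955/4)*113 = 85 + 1124915/4 = 1125255/4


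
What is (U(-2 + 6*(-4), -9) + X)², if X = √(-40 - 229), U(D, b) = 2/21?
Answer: -118625/441 + 4*I*√269/21 ≈ -268.99 + 3.124*I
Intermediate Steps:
U(D, b) = 2/21 (U(D, b) = 2*(1/21) = 2/21)
X = I*√269 (X = √(-269) = I*√269 ≈ 16.401*I)
(U(-2 + 6*(-4), -9) + X)² = (2/21 + I*√269)²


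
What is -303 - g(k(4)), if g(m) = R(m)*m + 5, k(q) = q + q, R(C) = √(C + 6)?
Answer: -308 - 8*√14 ≈ -337.93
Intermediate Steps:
R(C) = √(6 + C)
k(q) = 2*q
g(m) = 5 + m*√(6 + m) (g(m) = √(6 + m)*m + 5 = m*√(6 + m) + 5 = 5 + m*√(6 + m))
-303 - g(k(4)) = -303 - (5 + (2*4)*√(6 + 2*4)) = -303 - (5 + 8*√(6 + 8)) = -303 - (5 + 8*√14) = -303 + (-5 - 8*√14) = -308 - 8*√14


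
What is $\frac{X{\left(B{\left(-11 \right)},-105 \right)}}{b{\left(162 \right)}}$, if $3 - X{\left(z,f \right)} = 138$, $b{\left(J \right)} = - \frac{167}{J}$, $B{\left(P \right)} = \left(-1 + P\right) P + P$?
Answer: $\frac{21870}{167} \approx 130.96$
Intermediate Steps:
$B{\left(P \right)} = P + P \left(-1 + P\right)$ ($B{\left(P \right)} = P \left(-1 + P\right) + P = P + P \left(-1 + P\right)$)
$X{\left(z,f \right)} = -135$ ($X{\left(z,f \right)} = 3 - 138 = -135$)
$\frac{X{\left(B{\left(-11 \right)},-105 \right)}}{b{\left(162 \right)}} = - \frac{135}{\left(-167\right) \frac{1}{162}} = - \frac{135}{- \frac{167}{162}} = \left(-135\right) \left(- \frac{162}{167}\right) = \frac{21870}{167}$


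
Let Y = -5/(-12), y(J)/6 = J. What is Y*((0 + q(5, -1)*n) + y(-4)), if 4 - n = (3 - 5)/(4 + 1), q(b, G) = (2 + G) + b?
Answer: 1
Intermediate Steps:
y(J) = 6*J
q(b, G) = 2 + G + b
n = 22/5 (n = 4 - (3 - 5)/(4 + 1) = 4 - (-2)/5 = 4 - 1*(-⅖) = 4 + ⅖ = 22/5 ≈ 4.4000)
Y = 5/12 (Y = -5*(-1/12) = 5/12 ≈ 0.41667)
Y*((0 + q(5, -1)*n) + y(-4)) = 5*((0 + (2 - 1 + 5)*(22/5)) + 6*(-4))/12 = 5*((0 + 6*(22/5)) - 24)/12 = 5*((0 + 132/5) - 24)/12 = 5*(132/5 - 24)/12 = (5/12)*(12/5) = 1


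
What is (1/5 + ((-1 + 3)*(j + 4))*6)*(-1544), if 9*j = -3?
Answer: -341224/5 ≈ -68245.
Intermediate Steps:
j = -⅓ (j = (⅑)*(-3) = -⅓ ≈ -0.33333)
(1/5 + ((-1 + 3)*(j + 4))*6)*(-1544) = (1/5 + ((-1 + 3)*(-⅓ + 4))*6)*(-1544) = (⅕ + (2*(11/3))*6)*(-1544) = (⅕ + (22/3)*6)*(-1544) = (⅕ + 44)*(-1544) = (221/5)*(-1544) = -341224/5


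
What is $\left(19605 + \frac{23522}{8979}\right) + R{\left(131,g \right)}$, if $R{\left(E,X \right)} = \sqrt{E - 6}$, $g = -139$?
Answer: $\frac{176056817}{8979} + 5 \sqrt{5} \approx 19619.0$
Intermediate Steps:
$R{\left(E,X \right)} = \sqrt{-6 + E}$
$\left(19605 + \frac{23522}{8979}\right) + R{\left(131,g \right)} = \left(19605 + \frac{23522}{8979}\right) + \sqrt{-6 + 131} = \left(19605 + 23522 \cdot \frac{1}{8979}\right) + \sqrt{125} = \left(19605 + \frac{23522}{8979}\right) + 5 \sqrt{5} = \frac{176056817}{8979} + 5 \sqrt{5}$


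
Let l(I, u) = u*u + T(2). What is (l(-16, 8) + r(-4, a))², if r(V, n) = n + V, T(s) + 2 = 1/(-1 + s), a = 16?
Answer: 5625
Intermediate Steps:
T(s) = -2 + 1/(-1 + s)
r(V, n) = V + n
l(I, u) = -1 + u² (l(I, u) = u*u + (3 - 2*2)/(-1 + 2) = u² + (3 - 4)/1 = u² + 1*(-1) = u² - 1 = -1 + u²)
(l(-16, 8) + r(-4, a))² = ((-1 + 8²) + (-4 + 16))² = ((-1 + 64) + 12)² = (63 + 12)² = 75² = 5625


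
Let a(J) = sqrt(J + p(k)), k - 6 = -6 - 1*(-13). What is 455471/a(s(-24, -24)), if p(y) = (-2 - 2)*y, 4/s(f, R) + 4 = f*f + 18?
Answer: -455471*I*sqrt(4524710)/15338 ≈ -63167.0*I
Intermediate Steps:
k = 13 (k = 6 + (-6 - 1*(-13)) = 6 + (-6 + 13) = 6 + 7 = 13)
s(f, R) = 4/(14 + f**2) (s(f, R) = 4/(-4 + (f*f + 18)) = 4/(-4 + (f**2 + 18)) = 4/(-4 + (18 + f**2)) = 4/(14 + f**2))
p(y) = -4*y
a(J) = sqrt(-52 + J) (a(J) = sqrt(J - 4*13) = sqrt(J - 52) = sqrt(-52 + J))
455471/a(s(-24, -24)) = 455471/(sqrt(-52 + 4/(14 + (-24)**2))) = 455471/(sqrt(-52 + 4/(14 + 576))) = 455471/(sqrt(-52 + 4/590)) = 455471/(sqrt(-52 + 4*(1/590))) = 455471/(sqrt(-52 + 2/295)) = 455471/(sqrt(-15338/295)) = 455471/((I*sqrt(4524710)/295)) = 455471*(-I*sqrt(4524710)/15338) = -455471*I*sqrt(4524710)/15338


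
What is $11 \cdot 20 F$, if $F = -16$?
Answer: $-3520$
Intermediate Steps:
$11 \cdot 20 F = 11 \cdot 20 \left(-16\right) = 220 \left(-16\right) = -3520$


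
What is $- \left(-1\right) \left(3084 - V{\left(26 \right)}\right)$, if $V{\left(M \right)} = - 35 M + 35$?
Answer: $3959$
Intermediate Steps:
$V{\left(M \right)} = 35 - 35 M$
$- \left(-1\right) \left(3084 - V{\left(26 \right)}\right) = - \left(-1\right) \left(3084 - \left(35 - 910\right)\right) = - \left(-1\right) \left(3084 - -875\right) = - \left(-1\right) \left(3084 + 875\right) = - \left(-1\right) 3959 = \left(-1\right) \left(-3959\right) = 3959$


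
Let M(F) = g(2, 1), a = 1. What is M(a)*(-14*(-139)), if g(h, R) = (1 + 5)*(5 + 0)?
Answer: 58380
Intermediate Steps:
g(h, R) = 30 (g(h, R) = 6*5 = 30)
M(F) = 30
M(a)*(-14*(-139)) = 30*(-14*(-139)) = 30*1946 = 58380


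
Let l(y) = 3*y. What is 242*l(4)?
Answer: 2904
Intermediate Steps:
242*l(4) = 242*(3*4) = 242*12 = 2904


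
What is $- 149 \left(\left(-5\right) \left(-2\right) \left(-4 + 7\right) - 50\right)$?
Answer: $2980$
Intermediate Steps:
$- 149 \left(\left(-5\right) \left(-2\right) \left(-4 + 7\right) - 50\right) = - 149 \left(10 \cdot 3 - 50\right) = - 149 \left(30 - 50\right) = \left(-149\right) \left(-20\right) = 2980$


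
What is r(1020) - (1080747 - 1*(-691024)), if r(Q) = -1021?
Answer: -1772792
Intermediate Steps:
r(1020) - (1080747 - 1*(-691024)) = -1021 - (1080747 - 1*(-691024)) = -1021 - (1080747 + 691024) = -1021 - 1*1771771 = -1021 - 1771771 = -1772792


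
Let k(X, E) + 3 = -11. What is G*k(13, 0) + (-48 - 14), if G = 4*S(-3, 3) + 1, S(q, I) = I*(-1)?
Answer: 92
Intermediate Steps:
S(q, I) = -I
k(X, E) = -14 (k(X, E) = -3 - 11 = -14)
G = -11 (G = 4*(-1*3) + 1 = 4*(-3) + 1 = -12 + 1 = -11)
G*k(13, 0) + (-48 - 14) = -11*(-14) + (-48 - 14) = 154 - 62 = 92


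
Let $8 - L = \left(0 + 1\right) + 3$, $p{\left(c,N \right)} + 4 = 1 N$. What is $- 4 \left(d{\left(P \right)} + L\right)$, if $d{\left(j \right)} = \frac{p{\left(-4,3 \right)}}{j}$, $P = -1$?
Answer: $-20$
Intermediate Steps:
$p{\left(c,N \right)} = -4 + N$ ($p{\left(c,N \right)} = -4 + 1 N = -4 + N$)
$d{\left(j \right)} = - \frac{1}{j}$ ($d{\left(j \right)} = \frac{-4 + 3}{j} = - \frac{1}{j}$)
$L = 4$ ($L = 8 - \left(\left(0 + 1\right) + 3\right) = 8 - \left(1 + 3\right) = 8 - 4 = 4$)
$- 4 \left(d{\left(P \right)} + L\right) = - 4 \left(- \frac{1}{-1} + 4\right) = - 4 \left(\left(-1\right) \left(-1\right) + 4\right) = - 4 \left(1 + 4\right) = \left(-4\right) 5 = -20$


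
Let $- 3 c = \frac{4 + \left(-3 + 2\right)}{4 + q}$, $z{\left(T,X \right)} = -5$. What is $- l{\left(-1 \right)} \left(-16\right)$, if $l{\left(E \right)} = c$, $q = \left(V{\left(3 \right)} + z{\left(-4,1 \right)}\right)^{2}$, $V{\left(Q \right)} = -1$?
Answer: $- \frac{2}{5} \approx -0.4$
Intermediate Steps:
$q = 36$ ($q = \left(-1 - 5\right)^{2} = \left(-6\right)^{2} = 36$)
$c = - \frac{1}{40}$ ($c = - \frac{\left(4 + \left(-3 + 2\right)\right) \frac{1}{4 + 36}}{3} = - \frac{\left(4 - 1\right) \frac{1}{40}}{3} = - \frac{3 \cdot \frac{1}{40}}{3} = \left(- \frac{1}{3}\right) \frac{3}{40} = - \frac{1}{40} \approx -0.025$)
$l{\left(E \right)} = - \frac{1}{40}$
$- l{\left(-1 \right)} \left(-16\right) = \left(-1\right) \left(- \frac{1}{40}\right) \left(-16\right) = \frac{1}{40} \left(-16\right) = - \frac{2}{5}$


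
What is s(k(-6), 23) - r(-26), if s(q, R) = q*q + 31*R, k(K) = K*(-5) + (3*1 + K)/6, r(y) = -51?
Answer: 6537/4 ≈ 1634.3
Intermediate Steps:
k(K) = ½ - 29*K/6 (k(K) = -5*K + (3 + K)*(⅙) = -5*K + (½ + K/6) = ½ - 29*K/6)
s(q, R) = q² + 31*R
s(k(-6), 23) - r(-26) = ((½ - 29/6*(-6))² + 31*23) - 1*(-51) = ((½ + 29)² + 713) + 51 = ((59/2)² + 713) + 51 = (3481/4 + 713) + 51 = 6333/4 + 51 = 6537/4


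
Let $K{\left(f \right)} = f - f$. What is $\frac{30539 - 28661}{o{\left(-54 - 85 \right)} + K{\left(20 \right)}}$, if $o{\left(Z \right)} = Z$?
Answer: $- \frac{1878}{139} \approx -13.511$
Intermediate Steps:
$K{\left(f \right)} = 0$
$\frac{30539 - 28661}{o{\left(-54 - 85 \right)} + K{\left(20 \right)}} = \frac{30539 - 28661}{\left(-54 - 85\right) + 0} = \frac{1878}{-139 + 0} = \frac{1878}{-139} = 1878 \left(- \frac{1}{139}\right) = - \frac{1878}{139}$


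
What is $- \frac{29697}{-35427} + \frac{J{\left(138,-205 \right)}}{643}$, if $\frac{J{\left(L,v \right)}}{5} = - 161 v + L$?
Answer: $\frac{1963293492}{7593187} \approx 258.56$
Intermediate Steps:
$J{\left(L,v \right)} = - 805 v + 5 L$ ($J{\left(L,v \right)} = 5 \left(- 161 v + L\right) = 5 \left(L - 161 v\right) = - 805 v + 5 L$)
$- \frac{29697}{-35427} + \frac{J{\left(138,-205 \right)}}{643} = - \frac{29697}{-35427} + \frac{\left(-805\right) \left(-205\right) + 5 \cdot 138}{643} = \left(-29697\right) \left(- \frac{1}{35427}\right) + \left(165025 + 690\right) \frac{1}{643} = \frac{9899}{11809} + 165715 \cdot \frac{1}{643} = \frac{9899}{11809} + \frac{165715}{643} = \frac{1963293492}{7593187}$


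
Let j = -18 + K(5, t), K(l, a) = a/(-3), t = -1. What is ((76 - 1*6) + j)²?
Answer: 24649/9 ≈ 2738.8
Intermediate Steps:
K(l, a) = -a/3 (K(l, a) = a*(-⅓) = -a/3)
j = -53/3 (j = -18 - ⅓*(-1) = -18 + ⅓ = -53/3 ≈ -17.667)
((76 - 1*6) + j)² = ((76 - 1*6) - 53/3)² = ((76 - 6) - 53/3)² = (70 - 53/3)² = (157/3)² = 24649/9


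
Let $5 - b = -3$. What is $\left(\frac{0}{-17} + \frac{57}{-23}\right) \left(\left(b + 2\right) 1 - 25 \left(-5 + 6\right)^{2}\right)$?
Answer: $\frac{855}{23} \approx 37.174$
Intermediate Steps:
$b = 8$ ($b = 5 - -3 = 5 + 3 = 8$)
$\left(\frac{0}{-17} + \frac{57}{-23}\right) \left(\left(b + 2\right) 1 - 25 \left(-5 + 6\right)^{2}\right) = \left(\frac{0}{-17} + \frac{57}{-23}\right) \left(\left(8 + 2\right) 1 - 25 \left(-5 + 6\right)^{2}\right) = \left(0 \left(- \frac{1}{17}\right) + 57 \left(- \frac{1}{23}\right)\right) \left(10 \cdot 1 - 25 \cdot 1^{2}\right) = \left(0 - \frac{57}{23}\right) \left(10 - 25\right) = - \frac{57 \left(10 - 25\right)}{23} = \left(- \frac{57}{23}\right) \left(-15\right) = \frac{855}{23}$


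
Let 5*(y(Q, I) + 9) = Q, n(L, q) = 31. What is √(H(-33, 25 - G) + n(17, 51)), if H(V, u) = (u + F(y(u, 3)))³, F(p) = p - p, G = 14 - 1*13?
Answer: √13855 ≈ 117.71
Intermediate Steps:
y(Q, I) = -9 + Q/5
G = 1 (G = 14 - 13 = 1)
F(p) = 0
H(V, u) = u³ (H(V, u) = (u + 0)³ = u³)
√(H(-33, 25 - G) + n(17, 51)) = √((25 - 1*1)³ + 31) = √((25 - 1)³ + 31) = √(24³ + 31) = √(13824 + 31) = √13855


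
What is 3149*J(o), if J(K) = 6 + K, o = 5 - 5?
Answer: 18894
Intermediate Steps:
o = 0
3149*J(o) = 3149*(6 + 0) = 3149*6 = 18894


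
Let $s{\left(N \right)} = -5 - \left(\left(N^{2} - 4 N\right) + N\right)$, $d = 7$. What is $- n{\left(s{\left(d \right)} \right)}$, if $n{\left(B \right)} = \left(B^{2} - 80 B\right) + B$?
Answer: $-3696$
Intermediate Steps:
$s{\left(N \right)} = -5 - N^{2} + 3 N$ ($s{\left(N \right)} = -5 - \left(N^{2} - 3 N\right) = -5 - N^{2} + 3 N$)
$n{\left(B \right)} = B^{2} - 79 B$
$- n{\left(s{\left(d \right)} \right)} = - \left(-5 - 7^{2} + 3 \cdot 7\right) \left(-79 - 33\right) = - \left(-5 - 49 + 21\right) \left(-79 - 33\right) = - \left(-33\right) \left(-79 - 33\right) = - \left(-33\right) \left(-112\right) = \left(-1\right) 3696 = -3696$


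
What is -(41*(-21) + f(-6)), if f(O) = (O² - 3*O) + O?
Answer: 813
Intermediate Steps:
f(O) = O² - 2*O
-(41*(-21) + f(-6)) = -(41*(-21) - 6*(-2 - 6)) = -(-861 - 6*(-8)) = -(-861 + 48) = -1*(-813) = 813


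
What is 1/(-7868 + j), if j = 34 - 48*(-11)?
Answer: -1/7306 ≈ -0.00013687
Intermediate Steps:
j = 562 (j = 34 + 528 = 562)
1/(-7868 + j) = 1/(-7868 + 562) = 1/(-7306) = -1/7306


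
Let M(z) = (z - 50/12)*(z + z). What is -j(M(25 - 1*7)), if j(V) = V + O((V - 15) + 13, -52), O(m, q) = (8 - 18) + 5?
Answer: -493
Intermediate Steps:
O(m, q) = -5 (O(m, q) = -10 + 5 = -5)
M(z) = 2*z*(-25/6 + z) (M(z) = (z - 50*1/12)*(2*z) = (z - 25/6)*(2*z) = (-25/6 + z)*(2*z) = 2*z*(-25/6 + z))
j(V) = -5 + V (j(V) = V - 5 = -5 + V)
-j(M(25 - 1*7)) = -(-5 + (25 - 1*7)*(-25 + 6*(25 - 1*7))/3) = -(-5 + (25 - 7)*(-25 + 6*(25 - 7))/3) = -(-5 + (⅓)*18*(-25 + 6*18)) = -(-5 + (⅓)*18*(-25 + 108)) = -(-5 + (⅓)*18*83) = -(-5 + 498) = -1*493 = -493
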